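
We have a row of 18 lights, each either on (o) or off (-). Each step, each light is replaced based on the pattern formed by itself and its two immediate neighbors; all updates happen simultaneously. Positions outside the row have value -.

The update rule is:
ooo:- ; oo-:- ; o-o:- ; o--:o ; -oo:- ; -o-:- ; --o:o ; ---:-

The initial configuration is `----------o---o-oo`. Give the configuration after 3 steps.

-------o-o---o-o--

---------o-o-o----
--------o-----o---
-------o-o---o-o--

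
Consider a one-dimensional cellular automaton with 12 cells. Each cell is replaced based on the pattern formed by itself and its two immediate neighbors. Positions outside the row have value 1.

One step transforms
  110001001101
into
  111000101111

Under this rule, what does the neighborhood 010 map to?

0

At position 5 the neighborhood is 010; the next row has 0 there.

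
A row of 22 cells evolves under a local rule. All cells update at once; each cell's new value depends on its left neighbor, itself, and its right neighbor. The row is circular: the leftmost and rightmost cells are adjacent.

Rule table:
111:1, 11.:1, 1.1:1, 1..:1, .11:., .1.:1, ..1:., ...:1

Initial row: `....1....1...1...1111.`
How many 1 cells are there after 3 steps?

17

step 1: 111.1111.111.111..1111
step 2: 1111.1111.111.111..111
step 3: 11111.1111.111.111..11
count of 1: 17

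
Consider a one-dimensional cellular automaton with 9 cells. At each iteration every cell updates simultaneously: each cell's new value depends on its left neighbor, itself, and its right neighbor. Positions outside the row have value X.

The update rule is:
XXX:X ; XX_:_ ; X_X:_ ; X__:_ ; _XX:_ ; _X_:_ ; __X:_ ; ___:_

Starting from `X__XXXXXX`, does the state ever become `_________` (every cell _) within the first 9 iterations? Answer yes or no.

yes

____XXXXX
_____XXXX
______XXX
_______XX
________X
_________
all cells are _ at iteration 6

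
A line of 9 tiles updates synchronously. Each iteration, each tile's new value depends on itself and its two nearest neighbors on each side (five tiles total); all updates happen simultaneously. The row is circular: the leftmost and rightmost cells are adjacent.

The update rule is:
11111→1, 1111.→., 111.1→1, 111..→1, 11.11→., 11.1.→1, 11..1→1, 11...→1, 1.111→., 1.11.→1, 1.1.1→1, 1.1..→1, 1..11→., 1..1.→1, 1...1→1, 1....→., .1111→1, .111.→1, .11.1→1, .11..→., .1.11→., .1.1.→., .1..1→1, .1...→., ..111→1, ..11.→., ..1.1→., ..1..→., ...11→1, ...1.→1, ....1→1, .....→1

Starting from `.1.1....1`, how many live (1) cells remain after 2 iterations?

4

iteration 1: .1.1..11.
iteration 2: 1..11...1
count of 1: 4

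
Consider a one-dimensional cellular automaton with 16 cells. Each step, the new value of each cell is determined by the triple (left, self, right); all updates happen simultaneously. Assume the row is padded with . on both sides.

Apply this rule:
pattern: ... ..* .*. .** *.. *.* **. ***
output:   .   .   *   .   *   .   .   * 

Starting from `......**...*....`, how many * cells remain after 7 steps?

1

........*..**...
........**...*..
..........*..**.
..........**...*
............*..*
............**.*
...............*
count of *: 1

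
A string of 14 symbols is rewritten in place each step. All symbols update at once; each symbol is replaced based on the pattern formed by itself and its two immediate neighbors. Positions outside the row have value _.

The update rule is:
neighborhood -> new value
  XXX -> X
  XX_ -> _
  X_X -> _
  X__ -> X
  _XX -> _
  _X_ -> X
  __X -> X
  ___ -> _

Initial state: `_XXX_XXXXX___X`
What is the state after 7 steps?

X_X___XXX_X_XX
X_XX_X_X__X___
X____X_XXXXX__
XX__XX__XXX_X_
__XX__XX_X__XX
_X__XX___XXX__
XXXX__X_X_X_X_

XXXX__X_X_X_X_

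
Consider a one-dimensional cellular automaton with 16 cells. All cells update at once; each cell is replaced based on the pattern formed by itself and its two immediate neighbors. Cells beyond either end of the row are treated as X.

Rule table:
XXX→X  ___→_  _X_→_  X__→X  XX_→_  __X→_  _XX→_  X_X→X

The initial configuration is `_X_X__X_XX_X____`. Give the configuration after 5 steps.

X_X_X_X_X__X__X_

X_X_X__X__X_X___
_X_X_X__X__X_X__
X_X_X_X__X__X_X_
_X_X_X_X__X__X_X
X_X_X_X_X__X__X_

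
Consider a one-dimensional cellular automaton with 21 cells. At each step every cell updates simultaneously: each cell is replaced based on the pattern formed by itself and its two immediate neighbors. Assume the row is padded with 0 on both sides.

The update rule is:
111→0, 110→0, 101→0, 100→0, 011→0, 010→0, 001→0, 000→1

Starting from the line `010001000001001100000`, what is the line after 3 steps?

000100011100000001111
110001000001111100000
000100011100000001111

000100011100000001111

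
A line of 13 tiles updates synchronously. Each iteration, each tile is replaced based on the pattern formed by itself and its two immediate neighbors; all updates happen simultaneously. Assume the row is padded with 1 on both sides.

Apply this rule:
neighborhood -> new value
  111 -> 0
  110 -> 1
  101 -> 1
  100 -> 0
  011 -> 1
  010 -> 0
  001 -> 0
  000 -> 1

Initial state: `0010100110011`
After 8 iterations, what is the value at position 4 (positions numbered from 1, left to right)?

1

0001000110010
0100010110001
1001001110101
1000001011011
1011100111110
1110100100011
0011000001010
0011011100101
position 4 holds 1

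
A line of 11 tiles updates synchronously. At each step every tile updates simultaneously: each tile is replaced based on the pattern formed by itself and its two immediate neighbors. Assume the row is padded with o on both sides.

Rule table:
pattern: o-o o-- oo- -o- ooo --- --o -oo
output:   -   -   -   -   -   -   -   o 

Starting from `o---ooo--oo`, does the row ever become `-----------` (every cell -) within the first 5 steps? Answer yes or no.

yes

----o----o-
-----------
all cells are - at step 2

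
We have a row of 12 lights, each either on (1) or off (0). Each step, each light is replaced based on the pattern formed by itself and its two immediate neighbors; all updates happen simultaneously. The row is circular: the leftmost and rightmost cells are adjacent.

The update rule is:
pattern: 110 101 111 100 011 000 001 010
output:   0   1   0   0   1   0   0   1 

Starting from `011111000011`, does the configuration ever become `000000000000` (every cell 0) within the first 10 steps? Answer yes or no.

step 1: 110000000010
step 2: 100000000011
step 3: 000000000010
step 4: 000000000010  (fixed point — unchanged through step 10)
step 10 is 000000000010, still not uniform 0

no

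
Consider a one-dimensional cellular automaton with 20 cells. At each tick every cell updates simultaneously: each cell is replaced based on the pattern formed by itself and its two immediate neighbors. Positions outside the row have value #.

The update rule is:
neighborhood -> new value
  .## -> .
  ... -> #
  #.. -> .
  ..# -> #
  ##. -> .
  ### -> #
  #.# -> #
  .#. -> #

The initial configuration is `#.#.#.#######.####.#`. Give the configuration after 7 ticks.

##.#######..#.######

.#####.#####.#.##.#.
#.###.#.###.###..###
.#.#.###.#.#.#..#.##
#####.#.######.###.#
####.###.####.#.#.#.
###.#.#.#.##.#######
##.#######..#.######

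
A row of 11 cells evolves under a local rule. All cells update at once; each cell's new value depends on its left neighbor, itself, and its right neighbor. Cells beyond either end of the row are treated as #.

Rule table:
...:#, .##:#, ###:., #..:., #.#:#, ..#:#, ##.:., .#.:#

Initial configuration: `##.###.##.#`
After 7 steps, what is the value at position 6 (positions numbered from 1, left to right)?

..##..##.##
.##..##.##.
##..##.##.#
...##.##.##
.###.##.##.
##..##.##.#  (repeats step 3; period 3)
step 7: ...##.##.##
position 6 holds .

.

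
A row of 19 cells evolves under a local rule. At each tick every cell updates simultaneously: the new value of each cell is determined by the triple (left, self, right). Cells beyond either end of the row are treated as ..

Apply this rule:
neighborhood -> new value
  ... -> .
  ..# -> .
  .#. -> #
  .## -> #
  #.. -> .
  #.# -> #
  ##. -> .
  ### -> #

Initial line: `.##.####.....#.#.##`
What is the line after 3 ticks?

.#.####......#####.
.#####.......####..
.####........###...

.####........###...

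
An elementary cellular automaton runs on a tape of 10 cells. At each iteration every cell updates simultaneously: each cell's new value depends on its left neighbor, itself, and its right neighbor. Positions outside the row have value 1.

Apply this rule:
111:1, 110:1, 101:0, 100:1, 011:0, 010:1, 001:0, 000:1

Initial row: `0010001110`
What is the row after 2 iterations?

1001110010

1011100110
1001110010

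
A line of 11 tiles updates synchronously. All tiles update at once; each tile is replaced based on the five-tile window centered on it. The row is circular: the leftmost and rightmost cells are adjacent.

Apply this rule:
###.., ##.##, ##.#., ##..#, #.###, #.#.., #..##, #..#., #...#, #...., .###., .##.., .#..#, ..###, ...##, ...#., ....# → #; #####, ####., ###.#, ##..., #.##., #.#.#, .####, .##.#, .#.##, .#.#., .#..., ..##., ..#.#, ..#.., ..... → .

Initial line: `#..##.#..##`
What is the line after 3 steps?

###..######
..####.....
###..#.#...

###..#.#...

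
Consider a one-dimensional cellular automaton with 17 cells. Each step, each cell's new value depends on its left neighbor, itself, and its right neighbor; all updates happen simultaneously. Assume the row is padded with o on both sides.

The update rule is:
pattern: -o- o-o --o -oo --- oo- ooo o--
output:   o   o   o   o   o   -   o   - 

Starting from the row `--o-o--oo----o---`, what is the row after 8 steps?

o--oooo-ooooooooo

-oooo-oo--oooo-oo
oooo-oo--oooo-ooo
ooo-oo--oooo-oooo
oo-oo--oooo-ooooo
o-oo--oooo-oooooo
-oo--oooo-ooooooo
oo--oooo-oooooooo
o--oooo-ooooooooo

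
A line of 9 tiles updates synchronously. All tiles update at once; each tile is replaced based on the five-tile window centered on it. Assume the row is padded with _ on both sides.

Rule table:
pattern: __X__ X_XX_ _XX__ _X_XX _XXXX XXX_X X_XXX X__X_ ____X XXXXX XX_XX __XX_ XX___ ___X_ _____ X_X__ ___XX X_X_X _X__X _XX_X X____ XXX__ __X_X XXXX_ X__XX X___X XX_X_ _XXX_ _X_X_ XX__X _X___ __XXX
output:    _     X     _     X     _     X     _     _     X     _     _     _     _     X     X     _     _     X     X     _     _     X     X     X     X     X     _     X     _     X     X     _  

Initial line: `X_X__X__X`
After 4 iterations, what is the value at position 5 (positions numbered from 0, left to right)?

_

iteration 1: X__X__X__
iteration 2: _X__X__X_
iteration 3: X_X__X__X  (repeats iteration 0; period 3)
iteration 4: X__X__X__
position 5 holds _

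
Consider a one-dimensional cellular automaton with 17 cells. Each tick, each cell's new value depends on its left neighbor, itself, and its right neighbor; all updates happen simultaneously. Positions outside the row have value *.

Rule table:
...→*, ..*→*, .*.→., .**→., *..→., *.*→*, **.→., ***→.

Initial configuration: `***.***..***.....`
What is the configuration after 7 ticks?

..*...*....*....*

...*....*....****
.**..***..***....
*...*....*....***
..**..***..***...
.*...*....*....**
*..**..***..***..
..*...*....*....*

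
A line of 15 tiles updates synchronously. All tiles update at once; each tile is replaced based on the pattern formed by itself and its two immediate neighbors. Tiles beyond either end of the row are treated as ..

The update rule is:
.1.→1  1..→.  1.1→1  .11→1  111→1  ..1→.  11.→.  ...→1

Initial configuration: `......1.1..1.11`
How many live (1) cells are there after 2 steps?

11111.111..111.
1111.111...11..
count of 1: 9

9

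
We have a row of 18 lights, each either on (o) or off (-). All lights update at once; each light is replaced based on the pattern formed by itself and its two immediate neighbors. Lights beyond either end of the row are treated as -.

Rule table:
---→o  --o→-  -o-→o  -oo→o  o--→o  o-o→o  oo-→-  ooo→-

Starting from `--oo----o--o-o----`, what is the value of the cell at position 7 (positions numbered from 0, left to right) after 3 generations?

o-o-ooo-oo-ooooooo
ooooo--oo-oo------
o----o-o-oo-oooooo
position 7 holds o

o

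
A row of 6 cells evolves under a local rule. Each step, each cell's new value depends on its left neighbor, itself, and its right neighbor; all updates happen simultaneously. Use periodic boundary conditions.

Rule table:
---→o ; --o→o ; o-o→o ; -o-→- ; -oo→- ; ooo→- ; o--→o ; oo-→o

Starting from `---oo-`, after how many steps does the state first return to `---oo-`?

step 1: ooo-oo
step 2: --oo--
step 3: oo-ooo
step 4: -oo---
step 5: o-oooo
step 6: oo----
step 7: -ooooo
step 8: o----o
step 9: ooooo-
step 10: ----oo
step 11: oooo-o
step 12: ---oo-

12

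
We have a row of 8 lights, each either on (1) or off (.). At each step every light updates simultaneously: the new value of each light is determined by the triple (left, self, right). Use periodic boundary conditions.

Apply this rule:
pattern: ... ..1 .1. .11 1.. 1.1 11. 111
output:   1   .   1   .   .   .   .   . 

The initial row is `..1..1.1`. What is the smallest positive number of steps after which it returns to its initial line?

step 1: ..1..1.1

1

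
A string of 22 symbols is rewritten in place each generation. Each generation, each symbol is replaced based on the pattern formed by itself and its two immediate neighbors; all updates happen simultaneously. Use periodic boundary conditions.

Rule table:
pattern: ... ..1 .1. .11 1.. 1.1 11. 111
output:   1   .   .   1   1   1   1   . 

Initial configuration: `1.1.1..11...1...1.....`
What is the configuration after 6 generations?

..111.11.1111.11.1....

.1.1.1.1111..11..1111.
..1.1.11..11.111.1..11
1..1.1111.1111.11.1.11
11..11..111..11111.11.
111.111.1.11.1...11111
..111.11.1111.11.1....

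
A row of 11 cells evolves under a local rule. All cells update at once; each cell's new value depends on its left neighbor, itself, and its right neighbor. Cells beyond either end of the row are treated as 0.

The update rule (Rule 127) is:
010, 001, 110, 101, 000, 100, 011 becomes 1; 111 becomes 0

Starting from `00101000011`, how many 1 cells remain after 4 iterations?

2

iteration 1: 11111111111
iteration 2: 10000000001
iteration 3: 11111111111  (repeats iteration 1; period 2)
iteration 4: 10000000001
count of 1: 2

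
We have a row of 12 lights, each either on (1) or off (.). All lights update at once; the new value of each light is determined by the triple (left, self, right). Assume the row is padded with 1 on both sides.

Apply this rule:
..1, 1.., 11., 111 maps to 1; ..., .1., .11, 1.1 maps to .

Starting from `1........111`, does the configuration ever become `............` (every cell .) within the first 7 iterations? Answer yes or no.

11......1.11
111....1...1
1111..1.1.1.
111111......
1111111....1
11111111..1.
1111111111..
iteration 7 is 1111111111.., still not uniform .

no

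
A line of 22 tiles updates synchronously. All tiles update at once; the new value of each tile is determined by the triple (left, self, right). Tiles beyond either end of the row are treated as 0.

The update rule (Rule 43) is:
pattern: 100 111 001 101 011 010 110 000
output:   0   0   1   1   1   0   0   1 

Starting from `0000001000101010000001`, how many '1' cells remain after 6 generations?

1111110011010100111110
1000000110101001100000
0011111101010011001111
1110000010100110011000
1000111101001100110011
0011100010011001100110
count of 1: 10

10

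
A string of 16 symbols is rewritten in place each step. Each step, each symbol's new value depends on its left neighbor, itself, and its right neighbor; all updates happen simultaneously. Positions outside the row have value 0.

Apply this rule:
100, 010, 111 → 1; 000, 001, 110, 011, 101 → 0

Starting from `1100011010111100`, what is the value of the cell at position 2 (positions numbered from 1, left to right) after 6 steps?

0010000010011010
0011000011000011
0000100000100000
0000110000110000
0000001000001000
0000001100001100
position 2 holds 0

0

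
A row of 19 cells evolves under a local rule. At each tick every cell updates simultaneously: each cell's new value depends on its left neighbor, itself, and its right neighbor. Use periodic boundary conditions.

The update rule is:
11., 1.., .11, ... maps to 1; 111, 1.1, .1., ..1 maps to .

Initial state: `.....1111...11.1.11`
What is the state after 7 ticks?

tick 1: 1111.1..111.11...11
tick 2: ...1..1.1.1.1111.1.
tick 3: 11..1.......1..1..1
tick 4: .11..111111..1..1.1
tick 5: .111.1....11..1....
tick 6: .1.1..111.111..1111
tick 7: ....1.1.1.1.11.1..1

....1.1.1.1.11.1..1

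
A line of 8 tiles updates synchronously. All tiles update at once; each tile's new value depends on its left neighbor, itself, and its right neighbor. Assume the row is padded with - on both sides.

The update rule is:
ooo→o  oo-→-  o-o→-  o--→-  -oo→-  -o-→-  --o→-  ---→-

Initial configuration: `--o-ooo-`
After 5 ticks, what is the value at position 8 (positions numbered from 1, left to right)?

-

-----o--
--------
--------  (fixed point — unchanged through tick 5)
position 8 holds -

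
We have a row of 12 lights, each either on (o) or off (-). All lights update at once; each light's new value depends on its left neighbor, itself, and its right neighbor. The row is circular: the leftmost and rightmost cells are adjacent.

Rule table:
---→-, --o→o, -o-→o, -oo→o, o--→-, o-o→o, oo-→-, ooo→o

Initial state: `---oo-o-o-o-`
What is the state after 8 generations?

oooo---oo-oo

--oo-oooooo-
-oo-oooooo--
oo-oooooo---
o-oooooo---o
-oooooo---oo
oooooo---oo-
ooooo---oo-o
oooo---oo-oo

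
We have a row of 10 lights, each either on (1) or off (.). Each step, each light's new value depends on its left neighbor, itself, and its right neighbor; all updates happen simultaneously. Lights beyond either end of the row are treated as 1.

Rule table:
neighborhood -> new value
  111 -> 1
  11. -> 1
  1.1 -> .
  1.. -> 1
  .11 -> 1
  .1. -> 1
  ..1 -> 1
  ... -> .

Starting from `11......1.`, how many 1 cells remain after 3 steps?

9

111....11.
1111..111.
111111111.
count of 1: 9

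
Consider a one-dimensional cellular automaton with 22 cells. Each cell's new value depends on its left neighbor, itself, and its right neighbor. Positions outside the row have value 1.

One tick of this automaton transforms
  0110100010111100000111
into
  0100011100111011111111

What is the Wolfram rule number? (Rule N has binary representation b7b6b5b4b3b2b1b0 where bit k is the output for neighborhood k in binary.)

position 11: 111 → 1  (bit 7 = 1)
position 2: 110 → 0  (bit 6 = 0)
position 0: 101 → 0  (bit 5 = 0)
position 5: 100 → 1  (bit 4 = 1)
position 1: 011 → 1  (bit 3 = 1)
position 4: 010 → 0  (bit 2 = 0)
position 7: 001 → 1  (bit 1 = 1)
position 6: 000 → 1  (bit 0 = 1)
bits b7..b0 = 10011011 = 155

155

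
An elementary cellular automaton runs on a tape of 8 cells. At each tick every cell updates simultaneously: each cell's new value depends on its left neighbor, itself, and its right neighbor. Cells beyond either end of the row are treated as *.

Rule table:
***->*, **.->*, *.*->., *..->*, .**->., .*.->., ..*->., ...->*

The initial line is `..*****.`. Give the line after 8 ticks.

*******.

*..****.
**..***.
***..**.
****..*.
*****...
*******.
*******.  (fixed point — unchanged through tick 8)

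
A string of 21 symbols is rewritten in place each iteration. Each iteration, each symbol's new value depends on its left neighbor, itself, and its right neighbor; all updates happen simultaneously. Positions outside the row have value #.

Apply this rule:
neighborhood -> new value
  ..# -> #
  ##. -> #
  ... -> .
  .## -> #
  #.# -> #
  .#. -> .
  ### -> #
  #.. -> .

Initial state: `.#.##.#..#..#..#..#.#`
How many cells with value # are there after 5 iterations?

#.####..#..#..#..#.##
######.#..#..#..#.###
#######..#..#..#.####
#######.#..#..#.#####
########..#..#.######
count of #: 16

16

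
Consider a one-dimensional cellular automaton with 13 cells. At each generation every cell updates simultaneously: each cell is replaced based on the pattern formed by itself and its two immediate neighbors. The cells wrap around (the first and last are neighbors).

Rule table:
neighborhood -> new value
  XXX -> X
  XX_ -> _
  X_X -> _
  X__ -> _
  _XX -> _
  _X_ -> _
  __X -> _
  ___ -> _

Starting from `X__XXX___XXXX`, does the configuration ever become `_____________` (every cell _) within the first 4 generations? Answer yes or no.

yes

generation 1: ____X_____XXX
generation 2: ___________X_
generation 3: _____________
all cells are _ at generation 3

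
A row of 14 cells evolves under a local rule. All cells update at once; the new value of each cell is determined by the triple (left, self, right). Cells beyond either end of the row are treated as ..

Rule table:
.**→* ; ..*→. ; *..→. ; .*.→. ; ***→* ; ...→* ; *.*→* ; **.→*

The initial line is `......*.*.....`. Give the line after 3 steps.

*****.***.****

*****..*..****
*****.....****
*****.***.****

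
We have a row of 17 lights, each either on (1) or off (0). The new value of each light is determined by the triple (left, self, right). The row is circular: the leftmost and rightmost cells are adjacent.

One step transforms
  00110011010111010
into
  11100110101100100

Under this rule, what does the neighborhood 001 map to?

At position 1 the neighborhood is 001; the next row has 1 there.

1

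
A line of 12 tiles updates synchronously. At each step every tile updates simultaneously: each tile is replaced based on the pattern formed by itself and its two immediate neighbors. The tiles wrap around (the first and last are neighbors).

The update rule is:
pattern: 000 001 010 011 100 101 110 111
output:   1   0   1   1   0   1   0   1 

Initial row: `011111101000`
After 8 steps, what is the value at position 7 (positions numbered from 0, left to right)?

1

step 1: 011111011011
step 2: 111110110110
step 3: 111101101101
step 4: 111011011011
step 5: 110110110111
step 6: 101101101111
step 7: 011011011111
step 8: 110110111110
position 7 holds 1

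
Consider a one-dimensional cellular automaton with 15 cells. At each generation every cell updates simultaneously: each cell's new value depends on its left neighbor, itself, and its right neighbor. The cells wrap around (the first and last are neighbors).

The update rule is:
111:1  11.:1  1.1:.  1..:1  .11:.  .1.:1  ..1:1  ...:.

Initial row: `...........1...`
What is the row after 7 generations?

.11111..11..11.

..........111..
.........1.111.
........11..111
1......1.111.11
11....11..11..1
111..1.111.111.
.11111..11..11.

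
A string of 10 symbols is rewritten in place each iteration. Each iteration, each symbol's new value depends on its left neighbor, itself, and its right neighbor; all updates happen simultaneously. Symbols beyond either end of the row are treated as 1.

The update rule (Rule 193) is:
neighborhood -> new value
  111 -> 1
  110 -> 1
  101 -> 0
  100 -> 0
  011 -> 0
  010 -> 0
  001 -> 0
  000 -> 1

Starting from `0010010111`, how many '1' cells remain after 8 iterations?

0000000011
0111111001
0011111000
0001111010
0100111000
0000011010
0111001000
0011000010
count of 1: 3

3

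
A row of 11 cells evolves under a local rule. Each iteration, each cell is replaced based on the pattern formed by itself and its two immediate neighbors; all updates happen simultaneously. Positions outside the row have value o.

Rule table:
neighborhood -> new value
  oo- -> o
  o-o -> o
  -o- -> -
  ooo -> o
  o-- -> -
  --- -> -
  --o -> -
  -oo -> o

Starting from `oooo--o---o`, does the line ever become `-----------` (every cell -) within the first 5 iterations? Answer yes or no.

iteration 1: oooo------o
iteration 2: oooo------o  (fixed point — unchanged through iteration 5)
iteration 5 is oooo------o, still not uniform -

no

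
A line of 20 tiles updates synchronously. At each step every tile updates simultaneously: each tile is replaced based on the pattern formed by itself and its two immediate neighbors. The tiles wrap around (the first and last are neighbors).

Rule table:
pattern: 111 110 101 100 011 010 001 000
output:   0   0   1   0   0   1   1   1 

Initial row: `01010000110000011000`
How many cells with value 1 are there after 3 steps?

11110111000111100011
00001000011000001100
11111011100011110001
count of 1: 13

13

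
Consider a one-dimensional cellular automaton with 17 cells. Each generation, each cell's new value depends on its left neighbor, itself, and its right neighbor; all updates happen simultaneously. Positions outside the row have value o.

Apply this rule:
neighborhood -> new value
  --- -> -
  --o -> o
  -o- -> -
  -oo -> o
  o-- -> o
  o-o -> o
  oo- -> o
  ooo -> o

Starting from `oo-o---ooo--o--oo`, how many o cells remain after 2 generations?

ooo-o-oooooo-oooo
oooo-oooooooooooo
count of o: 16

16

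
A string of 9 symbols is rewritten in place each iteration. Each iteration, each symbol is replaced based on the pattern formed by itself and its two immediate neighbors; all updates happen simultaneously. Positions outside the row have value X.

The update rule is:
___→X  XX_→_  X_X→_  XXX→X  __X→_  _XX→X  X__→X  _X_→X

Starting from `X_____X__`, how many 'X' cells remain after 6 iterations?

3

iteration 1: _XXXX_XX_
iteration 2: _XXX__X__
iteration 3: _XX_X_XX_
iteration 4: _X__X_X__
iteration 5: _XX_X_XX_  (repeats iteration 3; period 2)
iteration 6: _X__X_X__
count of X: 3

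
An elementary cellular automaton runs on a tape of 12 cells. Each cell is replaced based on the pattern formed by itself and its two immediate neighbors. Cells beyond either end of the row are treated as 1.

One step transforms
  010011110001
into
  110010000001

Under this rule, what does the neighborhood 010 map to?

1

At position 1 the neighborhood is 010; the next row has 1 there.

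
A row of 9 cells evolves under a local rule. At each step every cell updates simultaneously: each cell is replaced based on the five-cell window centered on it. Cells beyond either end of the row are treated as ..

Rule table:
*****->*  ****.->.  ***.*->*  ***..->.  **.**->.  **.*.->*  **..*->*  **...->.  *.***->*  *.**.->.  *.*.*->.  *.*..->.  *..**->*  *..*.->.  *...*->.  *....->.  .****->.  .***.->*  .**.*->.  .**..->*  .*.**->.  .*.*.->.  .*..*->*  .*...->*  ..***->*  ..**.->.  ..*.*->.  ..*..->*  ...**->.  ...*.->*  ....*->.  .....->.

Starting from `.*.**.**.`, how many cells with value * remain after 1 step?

2

*......*.
count of *: 2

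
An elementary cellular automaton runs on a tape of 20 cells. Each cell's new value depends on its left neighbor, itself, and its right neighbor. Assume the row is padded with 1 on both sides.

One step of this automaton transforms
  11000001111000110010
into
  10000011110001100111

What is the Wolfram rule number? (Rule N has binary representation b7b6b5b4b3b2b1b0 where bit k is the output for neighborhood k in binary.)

position 0: 111 → 1  (bit 7 = 1)
position 1: 110 → 0  (bit 6 = 0)
position 19: 101 → 1  (bit 5 = 1)
position 2: 100 → 0  (bit 4 = 0)
position 7: 011 → 1  (bit 3 = 1)
position 18: 010 → 1  (bit 2 = 1)
position 6: 001 → 1  (bit 1 = 1)
position 3: 000 → 0  (bit 0 = 0)
bits b7..b0 = 10101110 = 174

174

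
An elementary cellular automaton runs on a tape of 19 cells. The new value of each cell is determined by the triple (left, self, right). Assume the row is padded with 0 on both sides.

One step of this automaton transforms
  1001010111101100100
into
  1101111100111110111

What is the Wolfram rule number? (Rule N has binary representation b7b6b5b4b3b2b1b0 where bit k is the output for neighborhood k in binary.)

125

position 8: 111 → 0  (bit 7 = 0)
position 10: 110 → 1  (bit 6 = 1)
position 4: 101 → 1  (bit 5 = 1)
position 1: 100 → 1  (bit 4 = 1)
position 7: 011 → 1  (bit 3 = 1)
position 0: 010 → 1  (bit 2 = 1)
position 2: 001 → 0  (bit 1 = 0)
position 18: 000 → 1  (bit 0 = 1)
bits b7..b0 = 01111101 = 125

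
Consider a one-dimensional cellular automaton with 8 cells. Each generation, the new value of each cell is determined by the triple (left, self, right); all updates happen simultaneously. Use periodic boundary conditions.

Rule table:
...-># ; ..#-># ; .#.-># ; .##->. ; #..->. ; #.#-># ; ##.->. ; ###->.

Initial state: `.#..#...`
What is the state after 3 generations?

##.##.##
..#..#..
###.##.#

###.##.#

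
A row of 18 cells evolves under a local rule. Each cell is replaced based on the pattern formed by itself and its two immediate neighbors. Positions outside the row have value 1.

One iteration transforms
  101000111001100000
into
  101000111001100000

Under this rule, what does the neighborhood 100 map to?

At position 3 the neighborhood is 100; the next row has 0 there.

0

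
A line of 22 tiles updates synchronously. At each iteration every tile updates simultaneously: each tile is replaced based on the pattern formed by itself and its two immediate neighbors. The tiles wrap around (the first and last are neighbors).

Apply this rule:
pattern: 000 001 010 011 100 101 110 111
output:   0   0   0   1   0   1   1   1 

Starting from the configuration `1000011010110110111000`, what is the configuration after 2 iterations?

0000011111111111111000

0000011101111111111000
0000011111111111111000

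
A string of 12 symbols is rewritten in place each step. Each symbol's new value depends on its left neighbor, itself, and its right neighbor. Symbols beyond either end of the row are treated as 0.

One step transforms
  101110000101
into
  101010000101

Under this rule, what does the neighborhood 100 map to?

0

At position 5 the neighborhood is 100; the next row has 0 there.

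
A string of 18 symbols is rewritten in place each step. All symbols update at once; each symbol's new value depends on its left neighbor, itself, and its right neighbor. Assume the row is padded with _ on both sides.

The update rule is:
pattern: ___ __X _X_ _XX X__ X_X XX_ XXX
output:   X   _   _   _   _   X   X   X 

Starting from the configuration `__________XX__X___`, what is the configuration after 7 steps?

_XX___XXXXX_X___XX

XXXXXXXXX__X____XX
_XXXXXXXX____XX__X
__XXXXXXX_XX__X___
X__XXXXXXX_X____XX
____XXXXXXX__XX__X
XXX__XXXXXX___X___
_XX___XXXXX_X___XX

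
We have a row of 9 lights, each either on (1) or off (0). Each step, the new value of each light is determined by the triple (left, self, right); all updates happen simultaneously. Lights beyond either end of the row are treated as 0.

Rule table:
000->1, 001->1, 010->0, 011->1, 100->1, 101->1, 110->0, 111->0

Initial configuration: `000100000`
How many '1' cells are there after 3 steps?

step 1: 111011111
step 2: 100110000
step 3: 011101111
count of 1: 7

7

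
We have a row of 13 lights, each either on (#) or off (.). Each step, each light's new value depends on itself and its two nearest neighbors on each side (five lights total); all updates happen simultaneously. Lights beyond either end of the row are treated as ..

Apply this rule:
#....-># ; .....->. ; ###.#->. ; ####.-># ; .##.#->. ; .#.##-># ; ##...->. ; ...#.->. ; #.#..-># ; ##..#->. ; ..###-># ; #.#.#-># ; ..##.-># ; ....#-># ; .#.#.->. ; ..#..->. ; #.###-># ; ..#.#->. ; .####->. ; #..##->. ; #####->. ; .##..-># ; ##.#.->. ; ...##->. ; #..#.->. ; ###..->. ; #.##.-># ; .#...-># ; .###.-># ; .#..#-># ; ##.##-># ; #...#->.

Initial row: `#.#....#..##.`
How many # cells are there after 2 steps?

6

..####..#.##.
#.#.#....###.
count of #: 6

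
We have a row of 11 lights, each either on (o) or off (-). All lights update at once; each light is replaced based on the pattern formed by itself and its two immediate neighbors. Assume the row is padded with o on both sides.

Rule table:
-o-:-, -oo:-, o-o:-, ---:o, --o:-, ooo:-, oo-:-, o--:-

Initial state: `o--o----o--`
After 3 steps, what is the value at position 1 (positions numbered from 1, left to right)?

-----oo----
-ooo----oo-
-----oo----
position 1 holds -

-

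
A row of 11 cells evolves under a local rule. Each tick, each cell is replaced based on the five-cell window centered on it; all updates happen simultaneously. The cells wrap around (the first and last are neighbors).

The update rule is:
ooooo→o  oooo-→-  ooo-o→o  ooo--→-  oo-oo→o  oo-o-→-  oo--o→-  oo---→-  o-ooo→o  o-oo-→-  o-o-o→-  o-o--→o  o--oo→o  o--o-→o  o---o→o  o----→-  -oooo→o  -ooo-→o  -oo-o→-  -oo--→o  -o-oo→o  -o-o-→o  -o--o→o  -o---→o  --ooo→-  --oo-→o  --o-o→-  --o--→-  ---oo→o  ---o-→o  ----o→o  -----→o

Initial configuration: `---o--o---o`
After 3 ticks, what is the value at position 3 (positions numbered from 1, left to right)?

tick 1: ooo-oo-ooo-
tick 2: oooo--ooooo
tick 3: oo---o-oooo
position 3 holds -

-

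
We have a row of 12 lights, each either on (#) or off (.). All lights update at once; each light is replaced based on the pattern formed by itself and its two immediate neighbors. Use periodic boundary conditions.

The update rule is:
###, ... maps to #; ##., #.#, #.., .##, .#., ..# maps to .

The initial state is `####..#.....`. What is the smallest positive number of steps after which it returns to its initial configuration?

36

.##.....###.
....###..#..
###..#.....#
##.....###..
...###..#...
##..#.....##
#.....###..#
..###..#....
#..#.....###
.....###..##
.###..#.....
..#.....####
....###..##.
###..#......
.#.....####.
...###..##..
##..#......#
#.....####..
..###..##...
#..#......##
.....####..#
.###..##....
..#......###
....####..#.
###..##.....
.#......###.
...####..#..
##..##.....#
#......###..
..####..#...
#..##.....##
......###..#
.####..#....
..##.....###
.....###..#.
####..#.....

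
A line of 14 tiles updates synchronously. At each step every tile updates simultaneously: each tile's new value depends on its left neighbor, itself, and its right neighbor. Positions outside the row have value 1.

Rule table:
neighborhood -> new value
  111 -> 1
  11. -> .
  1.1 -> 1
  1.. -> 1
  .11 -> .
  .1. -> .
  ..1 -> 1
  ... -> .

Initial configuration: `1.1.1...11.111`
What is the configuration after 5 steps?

.1.1.1.1..1.1.

.1.1.1.1..1.11
1.1.1.1.11.1.1
.1.1.1.1..1.1.
1.1.1.1.11.1.1  (repeats step 2; period 2)
step 5: .1.1.1.1..1.1.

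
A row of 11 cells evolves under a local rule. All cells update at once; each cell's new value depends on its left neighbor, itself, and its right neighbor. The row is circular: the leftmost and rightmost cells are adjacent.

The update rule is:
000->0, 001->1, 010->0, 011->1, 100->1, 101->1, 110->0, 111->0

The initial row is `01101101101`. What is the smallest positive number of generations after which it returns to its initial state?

11

11011011010
10110110101
01101101011
11011010110
10110101101
01101011011
11010110110
10101101101
01011011011
10110110110
01101101101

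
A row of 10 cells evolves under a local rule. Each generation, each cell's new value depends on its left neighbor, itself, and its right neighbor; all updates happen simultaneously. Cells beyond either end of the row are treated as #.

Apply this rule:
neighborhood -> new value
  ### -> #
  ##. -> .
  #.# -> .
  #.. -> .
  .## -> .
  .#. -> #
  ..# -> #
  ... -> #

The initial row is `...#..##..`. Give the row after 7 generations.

.###.#...#
..#..#.##.
.##.##....
.......###
.######.##
..####...#
.#.##..##.

.#.##..##.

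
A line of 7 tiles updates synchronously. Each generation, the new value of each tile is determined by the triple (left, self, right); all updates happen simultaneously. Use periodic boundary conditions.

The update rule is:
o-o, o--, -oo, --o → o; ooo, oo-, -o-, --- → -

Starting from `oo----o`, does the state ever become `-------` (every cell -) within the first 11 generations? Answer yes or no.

no

--o--oo
oo-ooo-
o-oo--o
-oo-ooo
oo-oo--
o-oo-oo
-oo-oo-
oo-oo-o
--oo-oo
ooo-oo-
o--oo-o
generation 11 is o--oo-o, still not uniform -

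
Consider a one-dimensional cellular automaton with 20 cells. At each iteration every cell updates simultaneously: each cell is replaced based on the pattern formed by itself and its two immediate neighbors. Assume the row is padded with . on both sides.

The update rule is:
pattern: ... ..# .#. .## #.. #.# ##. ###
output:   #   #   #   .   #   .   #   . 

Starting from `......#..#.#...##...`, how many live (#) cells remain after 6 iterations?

1

##########.####.####
.........#....#....#
####################
...................#
####################  (repeats iteration 3; period 2)
iteration 6: ...................#
count of #: 1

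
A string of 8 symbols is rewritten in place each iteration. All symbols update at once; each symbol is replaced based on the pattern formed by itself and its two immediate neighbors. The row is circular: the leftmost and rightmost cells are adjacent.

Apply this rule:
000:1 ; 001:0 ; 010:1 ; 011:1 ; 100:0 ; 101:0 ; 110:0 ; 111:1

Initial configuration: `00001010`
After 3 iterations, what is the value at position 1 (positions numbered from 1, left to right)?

1

11101010
11001010
10001010
position 1 holds 1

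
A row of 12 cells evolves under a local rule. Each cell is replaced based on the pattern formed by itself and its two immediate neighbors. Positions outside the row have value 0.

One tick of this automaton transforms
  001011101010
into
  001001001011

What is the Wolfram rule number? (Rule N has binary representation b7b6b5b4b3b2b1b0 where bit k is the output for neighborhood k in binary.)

position 5: 111 → 1  (bit 7 = 1)
position 6: 110 → 0  (bit 6 = 0)
position 3: 101 → 0  (bit 5 = 0)
position 11: 100 → 1  (bit 4 = 1)
position 4: 011 → 0  (bit 3 = 0)
position 2: 010 → 1  (bit 2 = 1)
position 1: 001 → 0  (bit 1 = 0)
position 0: 000 → 0  (bit 0 = 0)
bits b7..b0 = 10010100 = 148

148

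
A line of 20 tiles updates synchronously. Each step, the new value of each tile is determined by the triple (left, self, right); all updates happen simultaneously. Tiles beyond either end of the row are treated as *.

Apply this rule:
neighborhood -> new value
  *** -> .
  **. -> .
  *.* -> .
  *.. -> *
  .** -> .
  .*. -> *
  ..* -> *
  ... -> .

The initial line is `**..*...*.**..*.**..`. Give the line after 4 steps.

step 1: ..****.**...***...**
step 2: **.......*.*...*.*..
step 3: ..*.....**.**.**.***
step 4: ****...*............

****...*............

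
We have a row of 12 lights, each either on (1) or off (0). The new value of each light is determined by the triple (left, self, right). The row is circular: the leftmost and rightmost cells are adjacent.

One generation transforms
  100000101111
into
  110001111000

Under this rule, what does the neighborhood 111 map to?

At position 9 the neighborhood is 111; the next row has 0 there.

0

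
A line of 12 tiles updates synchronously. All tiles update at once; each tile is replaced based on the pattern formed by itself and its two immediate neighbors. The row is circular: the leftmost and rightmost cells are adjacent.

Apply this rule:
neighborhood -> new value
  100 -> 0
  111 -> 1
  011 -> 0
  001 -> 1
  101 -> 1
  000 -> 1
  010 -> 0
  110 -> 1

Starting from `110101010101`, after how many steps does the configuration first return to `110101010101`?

111010101010
011101010101
101110101010
010111010101
101011101010
010101110101
101010111010
010101011101
101010101110
010101010111
101010101011
110101010101

12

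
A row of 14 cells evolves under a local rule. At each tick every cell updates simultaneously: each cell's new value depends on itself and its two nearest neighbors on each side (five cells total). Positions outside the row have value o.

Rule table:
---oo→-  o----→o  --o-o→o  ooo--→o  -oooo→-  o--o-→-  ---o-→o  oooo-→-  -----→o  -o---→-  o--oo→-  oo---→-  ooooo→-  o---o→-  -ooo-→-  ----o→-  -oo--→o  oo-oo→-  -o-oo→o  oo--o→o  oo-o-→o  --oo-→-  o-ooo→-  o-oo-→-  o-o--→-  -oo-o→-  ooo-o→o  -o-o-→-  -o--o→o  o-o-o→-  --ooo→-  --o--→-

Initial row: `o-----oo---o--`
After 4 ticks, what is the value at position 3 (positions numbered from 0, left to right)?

-

o-oo---o--o-o-
o--o--o-o-o--o
oo--o-o----o--
-oo-o---o-o-o-
position 3 holds -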